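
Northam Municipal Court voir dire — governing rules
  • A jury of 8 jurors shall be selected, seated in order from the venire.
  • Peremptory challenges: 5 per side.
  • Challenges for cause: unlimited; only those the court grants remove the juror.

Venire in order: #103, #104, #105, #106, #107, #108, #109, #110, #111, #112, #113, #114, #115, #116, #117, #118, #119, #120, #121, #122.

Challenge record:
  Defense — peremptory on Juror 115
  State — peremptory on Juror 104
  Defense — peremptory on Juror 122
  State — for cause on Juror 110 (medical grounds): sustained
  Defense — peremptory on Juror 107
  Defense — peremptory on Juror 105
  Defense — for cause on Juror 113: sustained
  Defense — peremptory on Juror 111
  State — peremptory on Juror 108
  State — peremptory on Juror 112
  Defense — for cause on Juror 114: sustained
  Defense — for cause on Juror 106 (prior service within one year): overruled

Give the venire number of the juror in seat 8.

120

Removed: #104, #105, #107, #108, #110, #111, #112, #113, #114, #115, #122. (#106 stays — for-cause denied.)
Seating in order: seats 1–8 → #103, #106, #109, #116, #117, #118, #119, #120.
So seat 8 is #120.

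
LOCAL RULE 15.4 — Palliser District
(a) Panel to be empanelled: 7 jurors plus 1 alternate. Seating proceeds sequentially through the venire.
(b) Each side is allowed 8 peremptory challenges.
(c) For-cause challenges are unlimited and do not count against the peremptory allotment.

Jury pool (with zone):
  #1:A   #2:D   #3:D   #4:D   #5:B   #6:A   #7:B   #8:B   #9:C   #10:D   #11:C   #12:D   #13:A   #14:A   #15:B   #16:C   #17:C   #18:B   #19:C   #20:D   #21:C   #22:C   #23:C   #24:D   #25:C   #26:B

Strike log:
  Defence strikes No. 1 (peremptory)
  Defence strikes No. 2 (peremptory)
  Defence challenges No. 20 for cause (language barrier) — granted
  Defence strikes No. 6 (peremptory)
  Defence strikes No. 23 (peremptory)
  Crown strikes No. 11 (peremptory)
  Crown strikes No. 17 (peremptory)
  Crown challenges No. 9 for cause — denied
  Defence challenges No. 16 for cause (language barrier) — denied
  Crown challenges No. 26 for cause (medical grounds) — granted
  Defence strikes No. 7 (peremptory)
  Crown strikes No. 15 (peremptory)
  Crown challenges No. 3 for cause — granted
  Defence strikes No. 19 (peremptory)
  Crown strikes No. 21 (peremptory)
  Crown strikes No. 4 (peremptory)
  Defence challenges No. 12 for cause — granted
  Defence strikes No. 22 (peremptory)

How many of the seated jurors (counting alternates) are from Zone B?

3

Removed: #1, #2, #3, #4, #6, #7, #11, #12, #15, #17, #19, #20, #21, #22, #23, #26.
Seated (8 incl. alternates): #5, #8, #9, #10, #13, #14, #16, #18.
Of those, in Zone B: #5, #8, #18 → 3.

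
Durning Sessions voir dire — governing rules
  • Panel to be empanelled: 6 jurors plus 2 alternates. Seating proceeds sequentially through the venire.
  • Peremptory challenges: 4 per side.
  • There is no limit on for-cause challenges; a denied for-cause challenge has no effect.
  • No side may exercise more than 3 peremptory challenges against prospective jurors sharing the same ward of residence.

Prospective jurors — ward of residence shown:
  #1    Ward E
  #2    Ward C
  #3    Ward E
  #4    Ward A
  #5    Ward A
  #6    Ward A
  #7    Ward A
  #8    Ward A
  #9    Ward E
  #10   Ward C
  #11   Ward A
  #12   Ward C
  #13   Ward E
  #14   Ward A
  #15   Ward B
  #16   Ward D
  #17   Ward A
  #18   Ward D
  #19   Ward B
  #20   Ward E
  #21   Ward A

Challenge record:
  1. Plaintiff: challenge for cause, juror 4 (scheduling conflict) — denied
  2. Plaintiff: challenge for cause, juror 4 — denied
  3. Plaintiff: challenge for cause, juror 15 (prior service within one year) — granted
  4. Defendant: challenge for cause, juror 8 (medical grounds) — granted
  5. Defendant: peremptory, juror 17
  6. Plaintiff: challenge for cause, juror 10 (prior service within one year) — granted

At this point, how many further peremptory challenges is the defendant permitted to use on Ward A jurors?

Defendant peremptories so far: #17 — 1 of 4 used, 3 left overall.
Against Ward A: #17 — 1 used; per-ward cap 3 leaves 2.
Binding limit: min(3, 2) = 2.

2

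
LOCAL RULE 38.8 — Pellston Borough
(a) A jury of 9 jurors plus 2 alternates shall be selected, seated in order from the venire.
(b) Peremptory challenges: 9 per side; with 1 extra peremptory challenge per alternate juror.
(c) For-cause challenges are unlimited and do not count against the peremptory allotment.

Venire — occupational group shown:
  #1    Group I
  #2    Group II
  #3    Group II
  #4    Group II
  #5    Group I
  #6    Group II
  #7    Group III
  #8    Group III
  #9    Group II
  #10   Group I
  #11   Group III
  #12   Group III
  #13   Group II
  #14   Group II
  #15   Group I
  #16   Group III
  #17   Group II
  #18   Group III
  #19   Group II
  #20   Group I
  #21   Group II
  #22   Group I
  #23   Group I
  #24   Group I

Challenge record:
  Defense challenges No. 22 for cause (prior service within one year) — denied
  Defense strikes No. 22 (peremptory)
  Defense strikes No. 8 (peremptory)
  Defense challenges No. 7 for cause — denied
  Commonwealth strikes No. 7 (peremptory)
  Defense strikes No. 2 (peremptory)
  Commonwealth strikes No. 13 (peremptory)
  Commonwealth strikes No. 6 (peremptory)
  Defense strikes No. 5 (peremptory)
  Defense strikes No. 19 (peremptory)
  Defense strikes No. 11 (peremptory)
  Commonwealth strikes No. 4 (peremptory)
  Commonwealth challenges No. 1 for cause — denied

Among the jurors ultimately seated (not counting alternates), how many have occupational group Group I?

Removed: #2, #4, #5, #6, #7, #8, #11, #13, #19, #22.
Seated jurors 1–9: #1, #3, #9, #10, #12, #14, #15, #16, #17 (alternates #18, #20 not counted).
Of those, in Group I: #1, #10, #15 → 3.

3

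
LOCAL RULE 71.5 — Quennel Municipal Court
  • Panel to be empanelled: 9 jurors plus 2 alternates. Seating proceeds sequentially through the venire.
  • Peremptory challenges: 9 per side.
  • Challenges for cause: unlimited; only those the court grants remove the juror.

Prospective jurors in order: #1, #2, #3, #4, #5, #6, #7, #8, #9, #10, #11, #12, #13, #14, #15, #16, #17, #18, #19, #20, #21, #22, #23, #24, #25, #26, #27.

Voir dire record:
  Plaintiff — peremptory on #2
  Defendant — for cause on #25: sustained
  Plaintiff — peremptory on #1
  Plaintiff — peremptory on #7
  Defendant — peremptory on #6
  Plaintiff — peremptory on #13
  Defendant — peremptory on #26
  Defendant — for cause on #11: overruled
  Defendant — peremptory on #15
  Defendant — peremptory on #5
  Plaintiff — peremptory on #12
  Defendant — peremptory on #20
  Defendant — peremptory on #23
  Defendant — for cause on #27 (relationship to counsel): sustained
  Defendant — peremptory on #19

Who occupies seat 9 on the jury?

17

Removed: #1, #2, #5, #6, #7, #12, #13, #15, #19, #20, #23, #25, #26, #27. (#11 stays — for-cause denied.)
Filling seats in venire order through position 9: #3, #4, #8, #9, #10, #11, #14, #16, #17.
So seat 9 is #17.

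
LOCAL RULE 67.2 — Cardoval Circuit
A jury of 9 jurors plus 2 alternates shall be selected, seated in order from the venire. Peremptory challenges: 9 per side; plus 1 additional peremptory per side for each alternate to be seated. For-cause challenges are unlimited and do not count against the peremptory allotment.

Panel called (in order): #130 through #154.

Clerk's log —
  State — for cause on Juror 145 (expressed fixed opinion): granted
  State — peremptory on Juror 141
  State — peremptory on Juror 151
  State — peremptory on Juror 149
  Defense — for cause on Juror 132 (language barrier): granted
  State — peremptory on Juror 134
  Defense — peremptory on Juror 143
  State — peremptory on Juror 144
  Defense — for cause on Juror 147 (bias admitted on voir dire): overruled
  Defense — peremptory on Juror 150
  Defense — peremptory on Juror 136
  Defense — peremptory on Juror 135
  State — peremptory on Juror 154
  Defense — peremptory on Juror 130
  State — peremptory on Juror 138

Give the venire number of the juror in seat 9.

Removed: #130, #132, #134, #135, #136, #138, #141, #143, #144, #145, #149, #150, #151, #154. (#147 stays — for-cause denied.)
Seating in order: seats 1–9 → #131, #133, #137, #139, #140, #142, #146, #147, #148; alternates → #152, #153.
So seat 9 is #148.

148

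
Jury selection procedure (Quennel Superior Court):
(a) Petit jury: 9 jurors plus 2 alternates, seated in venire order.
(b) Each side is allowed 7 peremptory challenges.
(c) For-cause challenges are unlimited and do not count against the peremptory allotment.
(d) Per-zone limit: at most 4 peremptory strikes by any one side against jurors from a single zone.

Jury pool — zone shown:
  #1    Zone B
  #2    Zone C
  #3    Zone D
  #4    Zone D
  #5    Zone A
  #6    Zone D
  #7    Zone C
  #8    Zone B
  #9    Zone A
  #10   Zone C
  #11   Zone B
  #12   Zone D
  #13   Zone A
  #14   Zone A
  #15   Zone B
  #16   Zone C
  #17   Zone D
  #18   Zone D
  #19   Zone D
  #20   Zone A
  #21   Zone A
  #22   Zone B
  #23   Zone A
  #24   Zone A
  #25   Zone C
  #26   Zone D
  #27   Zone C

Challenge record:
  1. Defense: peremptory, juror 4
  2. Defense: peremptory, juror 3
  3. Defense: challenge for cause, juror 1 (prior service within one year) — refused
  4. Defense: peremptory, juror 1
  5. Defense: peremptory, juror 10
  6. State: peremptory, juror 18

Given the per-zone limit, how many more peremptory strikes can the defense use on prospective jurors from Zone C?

Defense peremptories so far: #4, #3, #1, #10 — 4 of 7 used, 3 left overall.
Against Zone C: #10 — 1 used; per-zone cap 4 leaves 3.
Binding limit: min(3, 3) = 3.

3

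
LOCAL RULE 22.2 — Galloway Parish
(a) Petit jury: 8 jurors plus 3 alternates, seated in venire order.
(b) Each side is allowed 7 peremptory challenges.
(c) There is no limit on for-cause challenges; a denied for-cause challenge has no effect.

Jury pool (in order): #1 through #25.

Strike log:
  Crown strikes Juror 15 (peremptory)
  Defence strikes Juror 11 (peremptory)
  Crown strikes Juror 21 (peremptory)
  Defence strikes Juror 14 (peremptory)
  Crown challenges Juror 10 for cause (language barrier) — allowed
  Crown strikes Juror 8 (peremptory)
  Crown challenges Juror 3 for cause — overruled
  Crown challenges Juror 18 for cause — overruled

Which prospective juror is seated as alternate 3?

Removed: #8, #10, #11, #14, #15, #21. (#3, #18 stay — for-cause denied.)
Seating in order: seats 1–8 → #1, #2, #3, #4, #5, #6, #7, #9; alternates → #12, #13, #16.
So alternate 3 is #16.

16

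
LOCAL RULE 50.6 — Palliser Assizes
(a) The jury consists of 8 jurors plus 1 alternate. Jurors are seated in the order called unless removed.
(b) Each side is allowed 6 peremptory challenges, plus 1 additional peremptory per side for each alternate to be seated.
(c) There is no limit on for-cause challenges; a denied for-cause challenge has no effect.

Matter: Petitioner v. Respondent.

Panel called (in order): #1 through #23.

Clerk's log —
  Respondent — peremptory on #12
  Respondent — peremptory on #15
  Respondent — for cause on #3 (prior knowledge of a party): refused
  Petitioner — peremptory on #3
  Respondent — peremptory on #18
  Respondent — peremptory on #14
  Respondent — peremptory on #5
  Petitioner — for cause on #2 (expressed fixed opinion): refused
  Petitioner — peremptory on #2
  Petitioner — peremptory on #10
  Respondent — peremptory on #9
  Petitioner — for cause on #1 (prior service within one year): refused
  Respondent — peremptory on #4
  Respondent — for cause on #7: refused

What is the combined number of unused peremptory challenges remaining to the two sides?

4

Petitioner allotment: 6 base + 1 × 1 alternate = 7. Respondent allotment: 6 base + 1 × 1 alternate = 7.
Petitioner peremptories used: #3, #2, #10 — 3 (for-cause on #2, #1 don't count).
Respondent peremptories used: #12, #15, #18, #14, #5, #9, #4 — 7 (for-cause on #3, #7 don't count).
Remaining: (7 − 3) + (7 − 7) = 4.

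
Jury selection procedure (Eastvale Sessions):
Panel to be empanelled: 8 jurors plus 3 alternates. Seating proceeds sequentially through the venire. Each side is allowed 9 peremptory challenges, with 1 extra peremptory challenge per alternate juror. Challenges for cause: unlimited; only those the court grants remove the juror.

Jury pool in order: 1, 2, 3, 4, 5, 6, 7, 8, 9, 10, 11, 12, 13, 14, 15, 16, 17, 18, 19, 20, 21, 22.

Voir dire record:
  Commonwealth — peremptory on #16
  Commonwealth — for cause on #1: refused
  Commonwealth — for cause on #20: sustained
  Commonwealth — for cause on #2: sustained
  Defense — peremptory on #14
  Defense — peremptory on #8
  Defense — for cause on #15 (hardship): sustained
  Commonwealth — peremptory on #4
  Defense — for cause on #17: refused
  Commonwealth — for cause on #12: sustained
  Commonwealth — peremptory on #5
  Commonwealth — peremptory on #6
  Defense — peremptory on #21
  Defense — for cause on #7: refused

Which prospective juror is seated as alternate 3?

Removed: #2, #4, #5, #6, #8, #12, #14, #15, #16, #20, #21. (#1, #7, #17 stay — for-cause denied.)
Seating in order: seats 1–8 → #1, #3, #7, #9, #10, #11, #13, #17; alternates → #18, #19, #22.
So alternate 3 is #22.

22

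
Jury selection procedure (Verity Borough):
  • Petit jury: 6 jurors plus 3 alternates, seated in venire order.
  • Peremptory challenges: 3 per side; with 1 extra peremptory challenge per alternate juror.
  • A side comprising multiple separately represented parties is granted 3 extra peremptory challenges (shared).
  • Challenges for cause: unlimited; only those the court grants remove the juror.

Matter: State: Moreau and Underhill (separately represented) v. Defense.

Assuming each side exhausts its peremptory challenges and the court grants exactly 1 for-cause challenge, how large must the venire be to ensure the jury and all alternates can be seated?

25

Seats to fill: 6 + 3 alternates = 9.
Peremptories — State: 3 + 1×3 + 3 = 9; Defense: 3 + 1×3 = 6; total 15.
For-cause removals: 1.
Minimum venire: 9 + 15 + 1 = 25.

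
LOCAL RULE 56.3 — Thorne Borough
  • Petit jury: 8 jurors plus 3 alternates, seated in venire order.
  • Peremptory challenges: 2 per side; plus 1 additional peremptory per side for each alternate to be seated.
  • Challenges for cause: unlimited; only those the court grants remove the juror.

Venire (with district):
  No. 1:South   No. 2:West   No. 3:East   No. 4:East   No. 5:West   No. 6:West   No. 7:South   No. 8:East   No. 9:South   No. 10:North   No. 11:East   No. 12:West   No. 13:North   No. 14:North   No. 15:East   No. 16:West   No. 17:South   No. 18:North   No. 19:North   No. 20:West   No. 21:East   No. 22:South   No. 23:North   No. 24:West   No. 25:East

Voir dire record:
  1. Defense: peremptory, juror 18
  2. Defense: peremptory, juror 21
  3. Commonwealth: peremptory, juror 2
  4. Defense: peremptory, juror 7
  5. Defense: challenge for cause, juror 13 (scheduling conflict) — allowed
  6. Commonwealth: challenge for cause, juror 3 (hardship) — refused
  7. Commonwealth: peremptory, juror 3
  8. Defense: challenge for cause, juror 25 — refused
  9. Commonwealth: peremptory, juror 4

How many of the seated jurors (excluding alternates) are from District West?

Removed: #2, #3, #4, #7, #13, #18, #21.
Seated jurors 1–8: #1, #5, #6, #8, #9, #10, #11, #12 (alternates #14, #15, #16 not counted).
Of those, in District West: #5, #6, #12 → 3.

3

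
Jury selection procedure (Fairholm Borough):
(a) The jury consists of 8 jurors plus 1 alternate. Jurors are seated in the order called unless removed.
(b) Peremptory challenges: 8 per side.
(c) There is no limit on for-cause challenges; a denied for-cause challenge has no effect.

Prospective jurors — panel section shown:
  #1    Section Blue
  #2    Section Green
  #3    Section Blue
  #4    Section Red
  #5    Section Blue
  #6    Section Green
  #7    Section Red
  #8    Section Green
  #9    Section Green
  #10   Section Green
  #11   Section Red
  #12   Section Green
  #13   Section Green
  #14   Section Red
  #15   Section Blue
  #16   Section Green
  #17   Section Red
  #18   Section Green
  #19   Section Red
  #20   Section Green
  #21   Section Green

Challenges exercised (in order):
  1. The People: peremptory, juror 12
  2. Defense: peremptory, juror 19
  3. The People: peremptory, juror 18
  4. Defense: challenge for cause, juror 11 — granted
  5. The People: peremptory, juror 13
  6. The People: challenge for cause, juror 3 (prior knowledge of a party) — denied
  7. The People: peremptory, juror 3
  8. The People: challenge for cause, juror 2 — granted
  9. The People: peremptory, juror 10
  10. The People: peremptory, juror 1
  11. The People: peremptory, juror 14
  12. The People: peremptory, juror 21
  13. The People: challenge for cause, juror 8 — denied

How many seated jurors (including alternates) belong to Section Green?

4

Removed: #1, #2, #3, #10, #11, #12, #13, #14, #18, #19, #21.
Seated (9 incl. alternates): #4, #5, #6, #7, #8, #9, #15, #16, #17.
Of those, in Section Green: #6, #8, #9, #16 → 4.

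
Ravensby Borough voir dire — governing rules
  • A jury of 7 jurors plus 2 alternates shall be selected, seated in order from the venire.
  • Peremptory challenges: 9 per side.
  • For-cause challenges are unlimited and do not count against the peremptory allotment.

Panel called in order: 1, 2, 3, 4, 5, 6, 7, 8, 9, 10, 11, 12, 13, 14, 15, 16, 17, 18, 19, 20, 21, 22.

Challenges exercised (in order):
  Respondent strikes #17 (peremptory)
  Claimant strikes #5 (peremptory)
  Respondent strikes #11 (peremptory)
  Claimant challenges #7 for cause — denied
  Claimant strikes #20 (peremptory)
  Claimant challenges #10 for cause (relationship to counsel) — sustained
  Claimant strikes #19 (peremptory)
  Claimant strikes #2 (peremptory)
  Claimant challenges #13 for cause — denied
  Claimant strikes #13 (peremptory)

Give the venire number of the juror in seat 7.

Removed: #2, #5, #10, #11, #13, #17, #19, #20. (#7 stays — for-cause denied.)
Seating in order: seats 1–7 → #1, #3, #4, #6, #7, #8, #9; alternates → #12, #14.
So seat 7 is #9.

9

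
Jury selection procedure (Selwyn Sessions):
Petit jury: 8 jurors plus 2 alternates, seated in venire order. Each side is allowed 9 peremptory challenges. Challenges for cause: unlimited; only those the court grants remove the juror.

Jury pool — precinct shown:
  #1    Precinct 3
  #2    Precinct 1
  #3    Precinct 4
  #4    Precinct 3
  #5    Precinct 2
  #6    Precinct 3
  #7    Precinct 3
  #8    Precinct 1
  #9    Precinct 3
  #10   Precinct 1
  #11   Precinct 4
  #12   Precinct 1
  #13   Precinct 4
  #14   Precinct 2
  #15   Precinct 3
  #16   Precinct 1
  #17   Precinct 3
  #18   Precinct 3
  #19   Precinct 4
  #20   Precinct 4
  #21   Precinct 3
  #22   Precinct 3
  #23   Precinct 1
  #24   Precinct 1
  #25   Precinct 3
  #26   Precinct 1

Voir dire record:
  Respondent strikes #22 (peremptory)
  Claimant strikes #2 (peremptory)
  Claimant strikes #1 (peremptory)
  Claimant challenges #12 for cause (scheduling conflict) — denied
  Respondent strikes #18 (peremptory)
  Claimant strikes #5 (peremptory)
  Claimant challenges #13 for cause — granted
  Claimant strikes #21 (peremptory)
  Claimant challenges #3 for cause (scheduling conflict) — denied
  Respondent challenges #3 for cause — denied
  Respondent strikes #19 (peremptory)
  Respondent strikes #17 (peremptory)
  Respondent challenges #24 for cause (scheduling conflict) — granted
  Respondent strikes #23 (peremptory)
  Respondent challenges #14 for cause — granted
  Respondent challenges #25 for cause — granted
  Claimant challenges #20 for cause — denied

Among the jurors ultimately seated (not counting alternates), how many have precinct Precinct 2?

Removed: #1, #2, #5, #13, #14, #17, #18, #19, #21, #22, #23, #24, #25.
Seated jurors 1–8: #3, #4, #6, #7, #8, #9, #10, #11 (alternates #12, #15 not counted).
None of those are in Precinct 2 → 0.

0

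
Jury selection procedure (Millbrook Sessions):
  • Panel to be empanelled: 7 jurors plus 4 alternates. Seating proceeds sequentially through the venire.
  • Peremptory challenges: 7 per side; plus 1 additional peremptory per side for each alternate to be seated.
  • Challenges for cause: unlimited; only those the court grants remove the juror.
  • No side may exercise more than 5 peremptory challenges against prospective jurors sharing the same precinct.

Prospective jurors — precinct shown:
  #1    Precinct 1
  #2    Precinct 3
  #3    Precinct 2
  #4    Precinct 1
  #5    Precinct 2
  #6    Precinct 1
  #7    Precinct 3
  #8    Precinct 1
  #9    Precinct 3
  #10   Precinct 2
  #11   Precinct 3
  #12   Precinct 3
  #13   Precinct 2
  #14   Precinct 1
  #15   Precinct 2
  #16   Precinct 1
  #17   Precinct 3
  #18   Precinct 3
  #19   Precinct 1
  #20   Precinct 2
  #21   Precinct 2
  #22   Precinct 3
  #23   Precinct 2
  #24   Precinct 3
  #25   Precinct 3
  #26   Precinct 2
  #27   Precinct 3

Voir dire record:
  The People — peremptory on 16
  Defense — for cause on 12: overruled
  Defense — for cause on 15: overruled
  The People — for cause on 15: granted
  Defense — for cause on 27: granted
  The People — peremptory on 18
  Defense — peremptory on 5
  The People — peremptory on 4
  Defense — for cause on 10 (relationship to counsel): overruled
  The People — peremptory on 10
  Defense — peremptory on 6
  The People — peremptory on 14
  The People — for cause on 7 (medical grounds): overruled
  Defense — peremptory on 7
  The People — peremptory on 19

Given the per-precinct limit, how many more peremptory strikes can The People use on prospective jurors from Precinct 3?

4

The People peremptories so far: #16, #18, #4, #10, #14, #19 — 6 of 11 used, 5 left overall.
Against Precinct 3: #18 — 1 used; per-precinct cap 5 leaves 4.
Binding limit: min(5, 4) = 4.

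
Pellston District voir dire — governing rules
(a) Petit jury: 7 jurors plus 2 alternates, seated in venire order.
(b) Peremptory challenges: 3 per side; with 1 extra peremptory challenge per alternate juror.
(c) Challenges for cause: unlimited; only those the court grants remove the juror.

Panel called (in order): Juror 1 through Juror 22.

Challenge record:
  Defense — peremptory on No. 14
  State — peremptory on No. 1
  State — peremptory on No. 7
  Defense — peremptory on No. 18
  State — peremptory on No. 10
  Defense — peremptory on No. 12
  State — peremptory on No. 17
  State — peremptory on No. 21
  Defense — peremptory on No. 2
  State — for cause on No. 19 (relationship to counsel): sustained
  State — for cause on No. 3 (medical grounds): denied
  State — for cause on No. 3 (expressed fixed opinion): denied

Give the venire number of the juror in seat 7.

11

Removed: #1, #2, #7, #10, #12, #14, #17, #18, #19, #21. (#3 stays — for-cause denied.)
Seating in order: seats 1–7 → #3, #4, #5, #6, #8, #9, #11; alternates → #13, #15.
So seat 7 is #11.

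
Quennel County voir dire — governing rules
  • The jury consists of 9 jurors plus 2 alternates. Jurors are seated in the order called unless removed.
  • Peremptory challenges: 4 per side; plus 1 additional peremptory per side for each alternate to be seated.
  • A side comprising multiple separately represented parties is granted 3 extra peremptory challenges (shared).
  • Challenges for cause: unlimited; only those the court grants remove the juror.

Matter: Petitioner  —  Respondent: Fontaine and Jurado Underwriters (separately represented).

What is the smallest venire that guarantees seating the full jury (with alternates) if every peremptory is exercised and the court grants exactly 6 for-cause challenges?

Seats to fill: 9 + 2 alternates = 11.
Peremptories — Petitioner: 4 + 1×2 = 6; Respondent: 4 + 1×2 + 3 = 9; total 15.
For-cause removals: 6.
Minimum venire: 11 + 15 + 6 = 32.

32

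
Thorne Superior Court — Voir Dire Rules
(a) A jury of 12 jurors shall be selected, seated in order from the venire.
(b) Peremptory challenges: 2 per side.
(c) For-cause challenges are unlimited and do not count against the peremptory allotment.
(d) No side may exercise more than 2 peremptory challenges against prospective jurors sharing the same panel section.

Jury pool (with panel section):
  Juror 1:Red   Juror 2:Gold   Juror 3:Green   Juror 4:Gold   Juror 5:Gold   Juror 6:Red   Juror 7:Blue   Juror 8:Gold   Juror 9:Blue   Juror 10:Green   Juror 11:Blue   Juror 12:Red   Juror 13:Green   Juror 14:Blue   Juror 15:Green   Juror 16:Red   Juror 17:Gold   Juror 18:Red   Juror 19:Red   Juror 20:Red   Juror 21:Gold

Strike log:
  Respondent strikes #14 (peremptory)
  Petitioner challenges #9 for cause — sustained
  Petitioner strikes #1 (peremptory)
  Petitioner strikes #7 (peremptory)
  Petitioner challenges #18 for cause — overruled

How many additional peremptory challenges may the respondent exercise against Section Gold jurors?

1

Respondent peremptories so far: #14 — 1 of 2 used, 1 left overall.
Against Section Gold: none yet — per-section cap 2 leaves 2.
Binding limit: min(1, 2) = 1.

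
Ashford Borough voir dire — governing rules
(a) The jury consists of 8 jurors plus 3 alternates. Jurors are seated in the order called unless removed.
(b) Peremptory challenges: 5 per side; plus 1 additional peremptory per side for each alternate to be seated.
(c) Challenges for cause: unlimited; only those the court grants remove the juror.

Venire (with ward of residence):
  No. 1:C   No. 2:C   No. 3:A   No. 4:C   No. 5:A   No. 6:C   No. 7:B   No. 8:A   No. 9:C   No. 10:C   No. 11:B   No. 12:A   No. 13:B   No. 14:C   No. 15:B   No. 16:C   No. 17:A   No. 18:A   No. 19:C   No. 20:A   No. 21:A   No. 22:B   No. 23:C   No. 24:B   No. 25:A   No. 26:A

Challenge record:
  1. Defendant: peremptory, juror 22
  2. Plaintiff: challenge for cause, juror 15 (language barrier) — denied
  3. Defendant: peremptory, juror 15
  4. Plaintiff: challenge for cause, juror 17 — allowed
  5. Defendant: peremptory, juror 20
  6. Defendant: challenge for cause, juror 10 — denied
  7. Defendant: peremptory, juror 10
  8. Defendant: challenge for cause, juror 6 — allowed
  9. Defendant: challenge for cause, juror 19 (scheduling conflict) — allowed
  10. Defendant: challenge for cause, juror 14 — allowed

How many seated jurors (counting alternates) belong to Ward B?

3

Removed: #6, #10, #14, #15, #17, #19, #20, #22.
Seated (11 incl. alternates): #1, #2, #3, #4, #5, #7, #8, #9, #11, #12, #13.
Of those, in Ward B: #7, #11, #13 → 3.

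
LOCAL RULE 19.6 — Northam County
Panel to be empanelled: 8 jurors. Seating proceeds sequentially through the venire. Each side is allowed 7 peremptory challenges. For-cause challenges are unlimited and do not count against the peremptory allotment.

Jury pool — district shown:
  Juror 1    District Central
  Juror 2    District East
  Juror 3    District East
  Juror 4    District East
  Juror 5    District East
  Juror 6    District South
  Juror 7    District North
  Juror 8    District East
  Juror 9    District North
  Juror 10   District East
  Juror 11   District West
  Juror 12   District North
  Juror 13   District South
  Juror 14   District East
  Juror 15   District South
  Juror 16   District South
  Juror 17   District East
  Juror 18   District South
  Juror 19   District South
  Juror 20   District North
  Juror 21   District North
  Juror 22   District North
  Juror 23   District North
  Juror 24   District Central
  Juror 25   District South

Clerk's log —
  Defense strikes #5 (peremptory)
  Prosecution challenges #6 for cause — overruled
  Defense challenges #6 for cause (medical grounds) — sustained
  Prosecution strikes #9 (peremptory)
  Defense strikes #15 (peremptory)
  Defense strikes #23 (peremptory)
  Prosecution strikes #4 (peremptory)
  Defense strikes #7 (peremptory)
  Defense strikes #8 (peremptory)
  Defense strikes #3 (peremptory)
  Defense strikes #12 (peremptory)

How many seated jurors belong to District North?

Removed: #3, #4, #5, #6, #7, #8, #9, #12, #15, #23.
Seated jurors 1–8: #1, #2, #10, #11, #13, #14, #16, #17.
None of those are in District North → 0.

0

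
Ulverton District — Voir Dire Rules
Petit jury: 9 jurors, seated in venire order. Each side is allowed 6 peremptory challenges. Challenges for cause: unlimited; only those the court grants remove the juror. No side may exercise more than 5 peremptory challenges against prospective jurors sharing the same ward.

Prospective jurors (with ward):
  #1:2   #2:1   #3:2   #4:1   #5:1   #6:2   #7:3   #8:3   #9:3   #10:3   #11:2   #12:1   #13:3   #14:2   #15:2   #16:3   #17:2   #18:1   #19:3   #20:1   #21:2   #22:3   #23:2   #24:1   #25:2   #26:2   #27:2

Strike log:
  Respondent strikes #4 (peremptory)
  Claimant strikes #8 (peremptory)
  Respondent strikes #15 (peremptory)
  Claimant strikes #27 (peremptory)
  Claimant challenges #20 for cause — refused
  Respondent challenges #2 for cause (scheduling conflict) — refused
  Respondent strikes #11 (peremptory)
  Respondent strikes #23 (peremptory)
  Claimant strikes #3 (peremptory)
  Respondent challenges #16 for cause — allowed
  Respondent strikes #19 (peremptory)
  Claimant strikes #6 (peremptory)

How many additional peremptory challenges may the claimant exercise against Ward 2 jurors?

2

Claimant peremptories so far: #8, #27, #3, #6 — 4 of 6 used, 2 left overall.
Against Ward 2: #27, #3, #6 — 3 used; per-ward cap 5 leaves 2.
Binding limit: min(2, 2) = 2.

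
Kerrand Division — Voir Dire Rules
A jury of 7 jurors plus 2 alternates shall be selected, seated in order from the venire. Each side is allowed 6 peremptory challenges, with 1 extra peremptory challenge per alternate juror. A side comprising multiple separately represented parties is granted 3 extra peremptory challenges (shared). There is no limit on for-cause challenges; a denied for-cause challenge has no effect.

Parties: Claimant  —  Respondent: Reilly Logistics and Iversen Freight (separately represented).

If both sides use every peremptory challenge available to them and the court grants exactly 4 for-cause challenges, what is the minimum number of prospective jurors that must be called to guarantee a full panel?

Seats to fill: 7 + 2 alternates = 9.
Peremptories — Claimant: 6 + 1×2 = 8; Respondent: 6 + 1×2 + 3 = 11; total 19.
For-cause removals: 4.
Minimum venire: 9 + 19 + 4 = 32.

32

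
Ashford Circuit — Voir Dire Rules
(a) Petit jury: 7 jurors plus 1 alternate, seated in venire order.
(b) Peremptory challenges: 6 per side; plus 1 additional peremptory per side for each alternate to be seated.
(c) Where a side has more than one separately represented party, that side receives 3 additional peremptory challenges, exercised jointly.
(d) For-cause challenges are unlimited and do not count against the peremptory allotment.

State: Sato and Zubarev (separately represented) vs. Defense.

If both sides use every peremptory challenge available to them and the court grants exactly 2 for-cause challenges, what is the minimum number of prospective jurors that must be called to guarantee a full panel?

27

Seats to fill: 7 + 1 alternates = 8.
Peremptories — State: 6 + 1×1 + 3 = 10; Defense: 6 + 1×1 = 7; total 17.
For-cause removals: 2.
Minimum venire: 8 + 17 + 2 = 27.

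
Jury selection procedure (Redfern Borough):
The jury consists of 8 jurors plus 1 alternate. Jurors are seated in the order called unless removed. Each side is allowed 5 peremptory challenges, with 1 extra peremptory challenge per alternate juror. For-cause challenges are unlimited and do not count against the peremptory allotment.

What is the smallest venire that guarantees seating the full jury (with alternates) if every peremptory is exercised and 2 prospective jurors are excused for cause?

23

Seats to fill: 8 + 1 alternates = 9.
Peremptories: 5 + 1×1 = 6 per side × 2 sides = 12.
For-cause removals: 2.
Minimum venire: 9 + 12 + 2 = 23.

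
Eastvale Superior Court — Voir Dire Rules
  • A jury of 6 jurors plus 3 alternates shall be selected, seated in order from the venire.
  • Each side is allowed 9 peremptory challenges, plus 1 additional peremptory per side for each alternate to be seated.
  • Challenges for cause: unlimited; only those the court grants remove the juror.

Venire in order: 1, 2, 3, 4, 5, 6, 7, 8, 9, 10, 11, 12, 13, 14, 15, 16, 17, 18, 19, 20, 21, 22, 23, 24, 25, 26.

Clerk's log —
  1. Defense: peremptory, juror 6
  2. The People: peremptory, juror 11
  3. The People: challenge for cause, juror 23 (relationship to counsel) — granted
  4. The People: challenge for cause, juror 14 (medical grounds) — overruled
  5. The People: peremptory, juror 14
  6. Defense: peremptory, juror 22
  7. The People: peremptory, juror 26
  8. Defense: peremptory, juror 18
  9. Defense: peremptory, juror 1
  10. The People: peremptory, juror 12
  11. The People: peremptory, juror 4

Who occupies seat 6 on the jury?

Removed: #1, #4, #6, #11, #12, #14, #18, #22, #23, #26.
Filling seats in venire order through position 6: #2, #3, #5, #7, #8, #9.
So seat 6 is #9.

9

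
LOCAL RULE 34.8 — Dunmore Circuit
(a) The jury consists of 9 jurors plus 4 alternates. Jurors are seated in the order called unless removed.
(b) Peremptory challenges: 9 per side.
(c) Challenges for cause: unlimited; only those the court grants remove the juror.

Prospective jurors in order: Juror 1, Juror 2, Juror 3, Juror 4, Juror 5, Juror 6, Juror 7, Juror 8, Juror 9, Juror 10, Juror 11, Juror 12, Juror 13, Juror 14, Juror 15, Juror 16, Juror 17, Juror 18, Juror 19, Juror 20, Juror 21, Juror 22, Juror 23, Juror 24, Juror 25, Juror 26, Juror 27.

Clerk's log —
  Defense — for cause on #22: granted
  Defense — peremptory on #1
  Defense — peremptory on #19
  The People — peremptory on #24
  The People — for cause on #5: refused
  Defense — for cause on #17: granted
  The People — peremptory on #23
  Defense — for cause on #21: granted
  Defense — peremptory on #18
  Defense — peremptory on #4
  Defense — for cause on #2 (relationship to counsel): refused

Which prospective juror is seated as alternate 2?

Removed: #1, #4, #17, #18, #19, #21, #22, #23, #24. (#2, #5 stay — for-cause denied.)
Seating in order: seats 1–9 → #2, #3, #5, #6, #7, #8, #9, #10, #11; alternates → #12, #13, #14, #15.
So alternate 2 is #13.

13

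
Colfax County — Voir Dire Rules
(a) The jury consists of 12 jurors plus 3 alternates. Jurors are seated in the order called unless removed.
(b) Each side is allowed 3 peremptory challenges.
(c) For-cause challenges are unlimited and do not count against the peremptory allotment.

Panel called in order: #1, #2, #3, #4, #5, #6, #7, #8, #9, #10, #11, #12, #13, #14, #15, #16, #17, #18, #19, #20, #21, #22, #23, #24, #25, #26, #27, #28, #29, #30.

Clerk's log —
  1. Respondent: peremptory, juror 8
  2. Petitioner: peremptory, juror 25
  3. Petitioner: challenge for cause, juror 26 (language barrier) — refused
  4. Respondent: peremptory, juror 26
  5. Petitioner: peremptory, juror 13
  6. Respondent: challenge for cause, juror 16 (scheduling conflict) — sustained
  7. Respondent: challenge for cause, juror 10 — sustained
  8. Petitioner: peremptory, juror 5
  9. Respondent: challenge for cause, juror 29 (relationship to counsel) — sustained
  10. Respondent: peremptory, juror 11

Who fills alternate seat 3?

21

Removed: #5, #8, #10, #11, #13, #16, #25, #26, #29.
Seating in order: seats 1–12 → #1, #2, #3, #4, #6, #7, #9, #12, #14, #15, #17, #18; alternates → #19, #20, #21.
So alternate 3 is #21.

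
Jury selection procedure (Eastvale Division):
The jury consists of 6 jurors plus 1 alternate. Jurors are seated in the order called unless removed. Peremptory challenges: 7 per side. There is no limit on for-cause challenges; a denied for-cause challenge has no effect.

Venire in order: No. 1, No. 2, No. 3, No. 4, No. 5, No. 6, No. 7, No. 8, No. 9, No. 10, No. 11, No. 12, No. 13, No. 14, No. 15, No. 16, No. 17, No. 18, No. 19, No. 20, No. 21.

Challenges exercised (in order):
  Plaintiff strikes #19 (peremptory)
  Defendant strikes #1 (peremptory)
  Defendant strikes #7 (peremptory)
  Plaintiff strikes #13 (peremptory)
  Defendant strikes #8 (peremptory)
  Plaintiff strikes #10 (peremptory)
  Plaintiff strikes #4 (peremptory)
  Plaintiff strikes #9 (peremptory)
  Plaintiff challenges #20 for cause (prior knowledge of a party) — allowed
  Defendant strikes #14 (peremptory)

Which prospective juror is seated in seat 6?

12

Removed: #1, #4, #7, #8, #9, #10, #13, #14, #19, #20.
Seating in order: seats 1–6 → #2, #3, #5, #6, #11, #12; alternates → #15.
So seat 6 is #12.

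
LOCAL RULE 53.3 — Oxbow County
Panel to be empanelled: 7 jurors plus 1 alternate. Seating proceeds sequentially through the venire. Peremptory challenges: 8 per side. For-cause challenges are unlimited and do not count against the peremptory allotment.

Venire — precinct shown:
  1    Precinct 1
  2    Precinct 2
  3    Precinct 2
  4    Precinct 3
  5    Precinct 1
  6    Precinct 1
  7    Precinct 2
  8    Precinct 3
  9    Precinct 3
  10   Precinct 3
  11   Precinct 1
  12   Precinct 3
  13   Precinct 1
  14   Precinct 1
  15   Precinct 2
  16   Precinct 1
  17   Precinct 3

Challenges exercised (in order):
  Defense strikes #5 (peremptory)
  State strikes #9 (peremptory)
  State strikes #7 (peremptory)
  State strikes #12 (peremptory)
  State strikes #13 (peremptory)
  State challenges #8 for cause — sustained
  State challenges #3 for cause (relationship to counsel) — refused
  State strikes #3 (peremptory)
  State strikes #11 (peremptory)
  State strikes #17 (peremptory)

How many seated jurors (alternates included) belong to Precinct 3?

Removed: #3, #5, #7, #8, #9, #11, #12, #13, #17.
Seated (8 incl. alternates): #1, #2, #4, #6, #10, #14, #15, #16.
Of those, in Precinct 3: #4, #10 → 2.

2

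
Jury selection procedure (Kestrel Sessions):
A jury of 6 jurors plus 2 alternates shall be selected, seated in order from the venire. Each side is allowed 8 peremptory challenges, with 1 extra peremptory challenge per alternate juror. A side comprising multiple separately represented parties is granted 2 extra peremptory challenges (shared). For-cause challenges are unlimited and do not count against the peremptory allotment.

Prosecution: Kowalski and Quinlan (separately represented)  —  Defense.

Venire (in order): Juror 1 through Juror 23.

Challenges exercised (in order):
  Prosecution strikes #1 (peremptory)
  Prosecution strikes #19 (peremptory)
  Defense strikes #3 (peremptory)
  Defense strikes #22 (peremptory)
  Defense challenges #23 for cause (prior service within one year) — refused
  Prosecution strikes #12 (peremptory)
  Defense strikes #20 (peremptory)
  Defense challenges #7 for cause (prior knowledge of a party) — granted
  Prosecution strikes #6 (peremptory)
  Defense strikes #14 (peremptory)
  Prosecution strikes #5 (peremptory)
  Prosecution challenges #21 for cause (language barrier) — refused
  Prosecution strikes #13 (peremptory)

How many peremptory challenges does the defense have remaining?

6

Defense allotment: 8 base + 1 × 2 alternates = 10.
Defense peremptories used: #3, #22, #20, #14 — 4 (for-cause on #23, #7 don't count).
Remaining: 10 − 4 = 6.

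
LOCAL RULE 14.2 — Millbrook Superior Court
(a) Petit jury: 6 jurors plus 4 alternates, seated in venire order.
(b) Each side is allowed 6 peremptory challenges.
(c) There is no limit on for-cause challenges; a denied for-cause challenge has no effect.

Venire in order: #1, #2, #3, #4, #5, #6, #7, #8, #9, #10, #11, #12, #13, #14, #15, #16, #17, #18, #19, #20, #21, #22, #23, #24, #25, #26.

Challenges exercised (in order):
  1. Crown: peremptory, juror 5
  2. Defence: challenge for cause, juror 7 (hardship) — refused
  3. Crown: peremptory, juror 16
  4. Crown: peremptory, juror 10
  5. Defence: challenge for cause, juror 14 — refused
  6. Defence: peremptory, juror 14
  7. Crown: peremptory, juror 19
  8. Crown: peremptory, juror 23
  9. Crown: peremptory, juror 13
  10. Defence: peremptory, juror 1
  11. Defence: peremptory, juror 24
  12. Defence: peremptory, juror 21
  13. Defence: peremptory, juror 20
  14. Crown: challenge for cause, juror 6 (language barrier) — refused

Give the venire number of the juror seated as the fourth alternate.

15

Removed: #1, #5, #10, #13, #14, #16, #19, #20, #21, #23, #24. (#6, #7 stay — for-cause denied.)
Filling seats in venire order through position 10: #2, #3, #4, #6, #7, #8, #9, #11, #12, #15.
So alternate 4 is #15.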